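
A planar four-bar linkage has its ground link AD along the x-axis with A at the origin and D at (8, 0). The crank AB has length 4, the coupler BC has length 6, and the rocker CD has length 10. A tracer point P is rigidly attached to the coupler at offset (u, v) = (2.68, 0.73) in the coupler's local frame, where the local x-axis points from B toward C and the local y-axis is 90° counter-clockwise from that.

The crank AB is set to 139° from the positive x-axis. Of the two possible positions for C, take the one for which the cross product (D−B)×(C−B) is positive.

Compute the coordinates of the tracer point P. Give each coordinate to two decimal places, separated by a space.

-1.78 5.11

A=(0,0), D=(8.00,0)
B = A + 4.00·(cos139°, sin139°) = (-3.0188, 2.6242)
|BD| = 11.3270
circle(B,6.00) ∩ circle(D,10.00): a=2.8384, h=5.2862
  candidates: C₊=(0.9670,7.1090) cross=59.876; C₋=(-1.4823,-3.1757) cross=-59.876
  mode + wants cross > 0 → take C=(0.9670,7.1090) (cross=59.876)
ex = (C−B)/|BC| = (0.6643,0.7475); ey = (-0.7475,0.6643)
P = B + 2.68·ex + 0.73·ey = (-1.7841,5.1124)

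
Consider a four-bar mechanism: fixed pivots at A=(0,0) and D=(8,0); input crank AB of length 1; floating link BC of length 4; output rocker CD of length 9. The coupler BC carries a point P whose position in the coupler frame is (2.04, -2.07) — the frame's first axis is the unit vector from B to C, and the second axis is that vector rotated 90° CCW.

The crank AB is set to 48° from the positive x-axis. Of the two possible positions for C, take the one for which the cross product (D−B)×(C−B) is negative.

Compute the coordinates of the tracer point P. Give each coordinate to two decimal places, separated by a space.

-1.89 -0.64

A=(0,0), D=(8.00,0)
B = A + 1.00·(cos48°, sin48°) = (0.6691, 0.7431)
|BD| = 7.3684
circle(B,4.00) ∩ circle(D,9.00): a=-0.7265, h=3.9335
  candidates: C₊=(0.3431,4.7298) cross=28.984; C₋=(-0.4504,-3.0970) cross=-28.984
  mode - wants cross < 0 → take C=(-0.4504,-3.0970) (cross=-28.984)
ex = (C−B)/|BC| = (-0.2799,-0.9600); ey = (0.9600,-0.2799)
P = B + 2.04·ex + -2.07·ey = (-1.8891,-0.6360)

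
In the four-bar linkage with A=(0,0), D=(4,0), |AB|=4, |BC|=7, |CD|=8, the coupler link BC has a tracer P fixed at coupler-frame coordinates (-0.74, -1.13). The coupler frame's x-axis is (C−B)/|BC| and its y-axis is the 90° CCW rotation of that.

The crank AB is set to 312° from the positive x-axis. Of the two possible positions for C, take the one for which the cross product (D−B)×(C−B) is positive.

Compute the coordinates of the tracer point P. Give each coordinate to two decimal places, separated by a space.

A=(0,0), D=(4.00,0)
B = A + 4.00·(cos312°, sin312°) = (2.6765, -2.9726)
|BD| = 3.2539
circle(B,7.00) ∩ circle(D,8.00): a=-0.6780, h=6.9671
  candidates: C₊=(-3.9640,-0.7582) cross=22.670; C₋=(8.7655,-6.4257) cross=-22.670
  mode + wants cross > 0 → take C=(-3.9640,-0.7582) (cross=22.670)
ex = (C−B)/|BC| = (-0.9486,0.3163); ey = (-0.3163,-0.9486)
P = B + -0.74·ex + -1.13·ey = (3.7360,-2.1347)

3.74 -2.13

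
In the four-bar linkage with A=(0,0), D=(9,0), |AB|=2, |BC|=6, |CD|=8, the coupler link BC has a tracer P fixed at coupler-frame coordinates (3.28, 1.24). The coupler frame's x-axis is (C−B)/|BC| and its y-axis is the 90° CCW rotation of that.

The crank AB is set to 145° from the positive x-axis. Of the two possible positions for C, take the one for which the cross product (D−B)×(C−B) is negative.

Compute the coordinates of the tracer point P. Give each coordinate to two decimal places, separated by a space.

A=(0,0), D=(9.00,0)
B = A + 2.00·(cos145°, sin145°) = (-1.6383, 1.1472)
|BD| = 10.7000
circle(B,6.00) ∩ circle(D,8.00): a=4.0416, h=4.4346
  candidates: C₊=(2.8554,5.1229) cross=47.450; C₋=(1.9045,-3.6952) cross=-47.450
  mode - wants cross < 0 → take C=(1.9045,-3.6952) (cross=-47.450)
ex = (C−B)/|BC| = (0.5905,-0.8071); ey = (0.8071,0.5905)
P = B + 3.28·ex + 1.24·ey = (1.2992,-0.7678)

1.30 -0.77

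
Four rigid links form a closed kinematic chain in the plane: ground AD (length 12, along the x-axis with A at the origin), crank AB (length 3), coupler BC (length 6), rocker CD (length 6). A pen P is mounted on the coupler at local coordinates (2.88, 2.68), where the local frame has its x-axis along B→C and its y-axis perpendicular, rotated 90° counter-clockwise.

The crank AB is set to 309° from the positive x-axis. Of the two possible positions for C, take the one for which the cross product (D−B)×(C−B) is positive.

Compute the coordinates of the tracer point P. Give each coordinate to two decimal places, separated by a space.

A=(0,0), D=(12.00,0)
B = A + 3.00·(cos309°, sin309°) = (1.8880, -2.3314)
|BD| = 10.3773
circle(B,6.00) ∩ circle(D,6.00): a=5.1887, h=3.0129
  candidates: C₊=(6.2671,1.7702) cross=31.266; C₋=(7.6209,-4.1016) cross=-31.266
  mode + wants cross > 0 → take C=(6.2671,1.7702) (cross=31.266)
ex = (C−B)/|BC| = (0.7299,0.6836); ey = (-0.6836,0.7299)
P = B + 2.88·ex + 2.68·ey = (2.1579,1.5933)

2.16 1.59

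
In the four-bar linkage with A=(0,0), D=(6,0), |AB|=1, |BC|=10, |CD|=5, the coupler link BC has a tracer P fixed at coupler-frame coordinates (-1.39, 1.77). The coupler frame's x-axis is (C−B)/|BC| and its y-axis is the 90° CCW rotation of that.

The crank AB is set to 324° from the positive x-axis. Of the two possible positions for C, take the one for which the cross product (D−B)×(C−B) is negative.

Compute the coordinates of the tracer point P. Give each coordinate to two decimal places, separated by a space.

-0.41 1.30

A=(0,0), D=(6.00,0)
B = A + 1.00·(cos324°, sin324°) = (0.8090, -0.5878)
|BD| = 5.2242
circle(B,10.00) ∩ circle(D,5.00): a=9.7903, h=2.0373
  candidates: C₊=(10.3079,2.5381) cross=10.643; C₋=(10.7663,-1.5106) cross=-10.643
  mode - wants cross < 0 → take C=(10.7663,-1.5106) (cross=-10.643)
ex = (C−B)/|BC| = (0.9957,-0.0923); ey = (0.0923,0.9957)
P = B + -1.39·ex + 1.77·ey = (-0.4117,1.3029)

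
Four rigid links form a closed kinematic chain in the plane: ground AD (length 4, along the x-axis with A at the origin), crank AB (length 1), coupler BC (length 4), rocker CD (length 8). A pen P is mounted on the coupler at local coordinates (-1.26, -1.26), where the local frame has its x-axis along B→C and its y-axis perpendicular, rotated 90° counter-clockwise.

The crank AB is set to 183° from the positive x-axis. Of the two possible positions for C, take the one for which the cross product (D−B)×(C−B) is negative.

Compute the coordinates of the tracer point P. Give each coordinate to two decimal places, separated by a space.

A=(0,0), D=(4.00,0)
B = A + 1.00·(cos183°, sin183°) = (-0.9986, -0.0523)
|BD| = 4.9989
circle(B,4.00) ∩ circle(D,8.00): a=-2.3016, h=3.2715
  candidates: C₊=(-3.3344,3.1949) cross=16.354; C₋=(-3.2659,-3.3477) cross=-16.354
  mode - wants cross < 0 → take C=(-3.2659,-3.3477) (cross=-16.354)
ex = (C−B)/|BC| = (-0.5668,-0.8239); ey = (0.8239,-0.5668)
P = B + -1.26·ex + -1.26·ey = (-1.3225,1.6999)

-1.32 1.70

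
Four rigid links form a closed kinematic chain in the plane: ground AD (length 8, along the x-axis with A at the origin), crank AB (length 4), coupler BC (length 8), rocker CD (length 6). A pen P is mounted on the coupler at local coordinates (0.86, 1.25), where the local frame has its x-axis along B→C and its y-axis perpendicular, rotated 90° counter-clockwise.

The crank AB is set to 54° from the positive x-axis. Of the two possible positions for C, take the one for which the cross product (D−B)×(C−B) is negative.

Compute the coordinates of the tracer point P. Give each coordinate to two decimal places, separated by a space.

3.76 2.67

A=(0,0), D=(8.00,0)
B = A + 4.00·(cos54°, sin54°) = (2.3511, 3.2361)
|BD| = 6.5101
circle(B,8.00) ∩ circle(D,6.00): a=5.4056, h=5.8975
  candidates: C₊=(9.9731,5.6663) cross=38.393; C₋=(4.1100,-4.5682) cross=-38.393
  mode - wants cross < 0 → take C=(4.1100,-4.5682) (cross=-38.393)
ex = (C−B)/|BC| = (0.2199,-0.9755); ey = (0.9755,0.2199)
P = B + 0.86·ex + 1.25·ey = (3.7596,2.6719)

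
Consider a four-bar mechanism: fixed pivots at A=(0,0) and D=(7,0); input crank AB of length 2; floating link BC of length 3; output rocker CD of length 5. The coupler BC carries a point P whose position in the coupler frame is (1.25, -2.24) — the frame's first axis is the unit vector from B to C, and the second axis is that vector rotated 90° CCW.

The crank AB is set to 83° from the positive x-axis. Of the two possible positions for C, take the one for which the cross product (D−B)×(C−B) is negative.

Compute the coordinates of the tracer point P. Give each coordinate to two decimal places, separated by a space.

A=(0,0), D=(7.00,0)
B = A + 2.00·(cos83°, sin83°) = (0.2437, 1.9851)
|BD| = 7.0419
circle(B,3.00) ∩ circle(D,5.00): a=2.3849, h=1.8200
  candidates: C₊=(3.0449,3.0590) cross=12.816; C₋=(2.0188,-0.4334) cross=-12.816
  mode - wants cross < 0 → take C=(2.0188,-0.4334) (cross=-12.816)
ex = (C−B)/|BC| = (0.5917,-0.8062); ey = (0.8062,0.5917)
P = B + 1.25·ex + -2.24·ey = (-0.8225,-0.3480)

-0.82 -0.35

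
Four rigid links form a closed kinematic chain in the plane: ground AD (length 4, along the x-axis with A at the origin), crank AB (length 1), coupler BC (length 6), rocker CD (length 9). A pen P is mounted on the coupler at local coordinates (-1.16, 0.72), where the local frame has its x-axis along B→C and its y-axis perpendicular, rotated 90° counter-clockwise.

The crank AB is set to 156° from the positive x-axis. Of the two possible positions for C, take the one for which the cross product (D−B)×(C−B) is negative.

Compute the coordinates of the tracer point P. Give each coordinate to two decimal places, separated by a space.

0.23 1.15

A=(0,0), D=(4.00,0)
B = A + 1.00·(cos156°, sin156°) = (-0.9135, 0.4067)
|BD| = 4.9304
circle(B,6.00) ∩ circle(D,9.00): a=-2.0984, h=5.6211
  candidates: C₊=(-2.5411,6.1818) cross=27.714; C₋=(-3.4685,-5.0221) cross=-27.714
  mode - wants cross < 0 → take C=(-3.4685,-5.0221) (cross=-27.714)
ex = (C−B)/|BC| = (-0.4258,-0.9048); ey = (0.9048,-0.4258)
P = B + -1.16·ex + 0.72·ey = (0.2319,1.1497)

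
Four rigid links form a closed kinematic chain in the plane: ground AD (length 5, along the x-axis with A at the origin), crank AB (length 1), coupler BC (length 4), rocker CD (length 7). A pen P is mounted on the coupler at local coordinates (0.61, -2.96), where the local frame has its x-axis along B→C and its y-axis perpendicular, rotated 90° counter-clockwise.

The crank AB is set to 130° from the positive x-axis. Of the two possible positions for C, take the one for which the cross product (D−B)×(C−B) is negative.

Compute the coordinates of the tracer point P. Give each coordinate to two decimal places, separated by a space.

-3.66 0.60

A=(0,0), D=(5.00,0)
B = A + 1.00·(cos130°, sin130°) = (-0.6428, 0.7660)
|BD| = 5.6945
circle(B,4.00) ∩ circle(D,7.00): a=-0.0502, h=3.9997
  candidates: C₊=(-0.1545,4.7361) cross=22.776; C₋=(-1.2306,-3.1905) cross=-22.776
  mode - wants cross < 0 → take C=(-1.2306,-3.1905) (cross=-22.776)
ex = (C−B)/|BC| = (-0.1470,-0.9891); ey = (0.9891,-0.1470)
P = B + 0.61·ex + -2.96·ey = (-3.6603,0.5977)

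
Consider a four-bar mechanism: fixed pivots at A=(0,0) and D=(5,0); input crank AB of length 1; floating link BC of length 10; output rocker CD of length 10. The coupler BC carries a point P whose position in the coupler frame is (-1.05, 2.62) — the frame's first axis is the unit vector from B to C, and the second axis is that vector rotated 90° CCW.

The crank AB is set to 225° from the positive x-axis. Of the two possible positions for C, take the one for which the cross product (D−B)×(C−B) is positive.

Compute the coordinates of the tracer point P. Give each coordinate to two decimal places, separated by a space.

A=(0,0), D=(5.00,0)
B = A + 1.00·(cos225°, sin225°) = (-0.7071, -0.7071)
|BD| = 5.7507
circle(B,10.00) ∩ circle(D,10.00): a=2.8754, h=9.5777
  candidates: C₊=(0.9688,9.1515) cross=55.079; C₋=(3.3241,-9.8586) cross=-55.079
  mode + wants cross > 0 → take C=(0.9688,9.1515) (cross=55.079)
ex = (C−B)/|BC| = (0.1676,0.9859); ey = (-0.9859,0.1676)
P = B + -1.05·ex + 2.62·ey = (-3.4660,-1.3032)

-3.47 -1.30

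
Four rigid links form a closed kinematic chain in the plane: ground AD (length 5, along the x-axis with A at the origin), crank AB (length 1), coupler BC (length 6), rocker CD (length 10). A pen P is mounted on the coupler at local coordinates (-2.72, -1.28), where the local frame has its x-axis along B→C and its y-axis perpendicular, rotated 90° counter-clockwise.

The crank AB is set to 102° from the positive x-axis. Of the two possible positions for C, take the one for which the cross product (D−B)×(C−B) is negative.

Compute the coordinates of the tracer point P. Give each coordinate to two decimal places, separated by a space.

A=(0,0), D=(5.00,0)
B = A + 1.00·(cos102°, sin102°) = (-0.2079, 0.9781)
|BD| = 5.2990
circle(B,6.00) ∩ circle(D,10.00): a=-3.3894, h=4.9509
  candidates: C₊=(-2.6252,6.4697) cross=26.235; C₋=(-4.4530,-3.2621) cross=-26.235
  mode - wants cross < 0 → take C=(-4.4530,-3.2621) (cross=-26.235)
ex = (C−B)/|BC| = (-0.7075,-0.7067); ey = (0.7067,-0.7075)
P = B + -2.72·ex + -1.28·ey = (0.8119,3.8060)

0.81 3.81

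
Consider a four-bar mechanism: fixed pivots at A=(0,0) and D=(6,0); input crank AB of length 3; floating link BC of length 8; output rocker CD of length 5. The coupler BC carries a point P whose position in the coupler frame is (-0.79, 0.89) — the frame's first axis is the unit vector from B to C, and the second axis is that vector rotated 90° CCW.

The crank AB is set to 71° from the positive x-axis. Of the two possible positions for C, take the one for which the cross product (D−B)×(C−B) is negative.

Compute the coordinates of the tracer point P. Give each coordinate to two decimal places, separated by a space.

1.50 3.90

A=(0,0), D=(6.00,0)
B = A + 3.00·(cos71°, sin71°) = (0.9767, 2.8366)
|BD| = 5.7688
circle(B,8.00) ∩ circle(D,5.00): a=6.2646, h=4.9754
  candidates: C₊=(8.8781,4.0886) cross=28.702; C₋=(3.9853,-4.5761) cross=-28.702
  mode - wants cross < 0 → take C=(3.9853,-4.5761) (cross=-28.702)
ex = (C−B)/|BC| = (0.3761,-0.9266); ey = (0.9266,0.3761)
P = B + -0.79·ex + 0.89·ey = (1.5043,3.9033)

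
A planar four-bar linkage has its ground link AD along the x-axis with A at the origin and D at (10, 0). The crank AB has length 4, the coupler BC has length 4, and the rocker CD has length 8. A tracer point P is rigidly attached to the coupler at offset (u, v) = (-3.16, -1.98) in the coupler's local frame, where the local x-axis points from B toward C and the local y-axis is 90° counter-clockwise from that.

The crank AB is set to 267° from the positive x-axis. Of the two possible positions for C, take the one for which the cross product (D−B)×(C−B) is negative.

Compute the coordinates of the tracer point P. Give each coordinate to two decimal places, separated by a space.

A=(0,0), D=(10.00,0)
B = A + 4.00·(cos267°, sin267°) = (-0.2093, -3.9945)
|BD| = 10.9630
circle(B,4.00) ∩ circle(D,8.00): a=3.2923, h=2.2717
  candidates: C₊=(2.0289,-0.6794) cross=24.905; C₋=(3.6844,-4.9105) cross=-24.905
  mode - wants cross < 0 → take C=(3.6844,-4.9105) (cross=-24.905)
ex = (C−B)/|BC| = (0.9734,-0.2290); ey = (0.2290,0.9734)
P = B + -3.16·ex + -1.98·ey = (-3.7388,-5.1983)

-3.74 -5.20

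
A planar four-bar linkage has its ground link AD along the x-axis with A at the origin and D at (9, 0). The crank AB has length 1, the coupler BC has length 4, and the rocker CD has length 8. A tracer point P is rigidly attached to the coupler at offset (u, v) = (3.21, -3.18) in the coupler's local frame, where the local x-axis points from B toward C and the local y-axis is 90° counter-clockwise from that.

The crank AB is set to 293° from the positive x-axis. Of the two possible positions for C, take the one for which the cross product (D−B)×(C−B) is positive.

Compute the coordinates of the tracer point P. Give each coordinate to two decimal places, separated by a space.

4.36 1.23

A=(0,0), D=(9.00,0)
B = A + 1.00·(cos293°, sin293°) = (0.3907, -0.9205)
|BD| = 8.6583
circle(B,4.00) ∩ circle(D,8.00): a=1.5573, h=3.6844
  candidates: C₊=(1.5475,2.9086) cross=31.901; C₋=(2.3309,-4.4185) cross=-31.901
  mode + wants cross > 0 → take C=(1.5475,2.9086) (cross=31.901)
ex = (C−B)/|BC| = (0.2892,0.9573); ey = (-0.9573,0.2892)
P = B + 3.21·ex + -3.18·ey = (4.3631,1.2327)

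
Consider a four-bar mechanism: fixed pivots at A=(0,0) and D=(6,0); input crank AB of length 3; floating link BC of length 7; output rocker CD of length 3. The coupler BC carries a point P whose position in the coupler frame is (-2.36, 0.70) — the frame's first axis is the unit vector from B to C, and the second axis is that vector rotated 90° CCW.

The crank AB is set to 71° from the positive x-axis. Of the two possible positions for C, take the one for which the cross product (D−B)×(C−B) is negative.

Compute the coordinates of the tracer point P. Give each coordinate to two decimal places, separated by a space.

A=(0,0), D=(6.00,0)
B = A + 3.00·(cos71°, sin71°) = (0.9767, 2.8366)
|BD| = 5.7688
circle(B,7.00) ∩ circle(D,3.00): a=6.3513, h=2.9429
  candidates: C₊=(7.9542,2.2762) cross=16.977; C₋=(5.0602,-2.8490) cross=-16.977
  mode - wants cross < 0 → take C=(5.0602,-2.8490) (cross=-16.977)
ex = (C−B)/|BC| = (0.5834,-0.8122); ey = (0.8122,0.5834)
P = B + -2.36·ex + 0.70·ey = (0.1685,5.1617)

0.17 5.16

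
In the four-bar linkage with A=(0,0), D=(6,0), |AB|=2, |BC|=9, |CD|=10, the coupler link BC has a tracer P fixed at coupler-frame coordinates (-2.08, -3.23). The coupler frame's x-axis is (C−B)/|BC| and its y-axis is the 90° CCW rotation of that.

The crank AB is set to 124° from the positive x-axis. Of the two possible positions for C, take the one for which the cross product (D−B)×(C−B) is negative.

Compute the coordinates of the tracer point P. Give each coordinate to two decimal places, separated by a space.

-4.42 3.62

A=(0,0), D=(6.00,0)
B = A + 2.00·(cos124°, sin124°) = (-1.1184, 1.6581)
|BD| = 7.3089
circle(B,9.00) ∩ circle(D,10.00): a=2.3547, h=8.6865
  candidates: C₊=(3.1455,9.5839) cross=63.489; C₋=(-0.7957,-7.3361) cross=-63.489
  mode - wants cross < 0 → take C=(-0.7957,-7.3361) (cross=-63.489)
ex = (C−B)/|BC| = (0.0359,-0.9994); ey = (0.9994,0.0359)
P = B + -2.08·ex + -3.23·ey = (-4.4209,3.6209)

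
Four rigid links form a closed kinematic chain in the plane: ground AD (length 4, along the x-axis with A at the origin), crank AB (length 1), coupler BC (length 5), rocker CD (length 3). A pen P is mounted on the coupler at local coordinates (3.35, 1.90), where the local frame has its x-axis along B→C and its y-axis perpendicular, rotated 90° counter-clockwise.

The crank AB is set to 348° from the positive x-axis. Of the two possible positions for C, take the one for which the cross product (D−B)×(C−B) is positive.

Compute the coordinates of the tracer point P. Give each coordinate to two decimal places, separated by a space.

A=(0,0), D=(4.00,0)
B = A + 1.00·(cos348°, sin348°) = (0.9781, -0.2079)
|BD| = 3.0290
circle(B,5.00) ∩ circle(D,3.00): a=4.1556, h=2.7804
  candidates: C₊=(4.9331,2.8512) cross=8.422; C₋=(5.3148,-2.6965) cross=-8.422
  mode + wants cross > 0 → take C=(4.9331,2.8512) (cross=8.422)
ex = (C−B)/|BC| = (0.7910,0.6118); ey = (-0.6118,0.7910)
P = B + 3.35·ex + 1.90·ey = (2.4655,3.3446)

2.47 3.34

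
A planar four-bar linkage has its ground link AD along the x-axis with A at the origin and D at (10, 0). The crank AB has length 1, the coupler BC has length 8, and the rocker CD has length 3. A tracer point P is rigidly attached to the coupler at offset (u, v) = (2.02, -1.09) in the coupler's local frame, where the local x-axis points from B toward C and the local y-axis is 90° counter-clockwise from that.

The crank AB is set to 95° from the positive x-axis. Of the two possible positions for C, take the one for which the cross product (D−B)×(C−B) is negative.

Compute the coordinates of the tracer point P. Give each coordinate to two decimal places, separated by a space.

1.47 -0.69

A=(0,0), D=(10.00,0)
B = A + 1.00·(cos95°, sin95°) = (-0.0872, 0.9962)
|BD| = 10.1362
circle(B,8.00) ∩ circle(D,3.00): a=7.7812, h=1.8584
  candidates: C₊=(7.8390,2.0809) cross=18.837; C₋=(7.4737,-1.6179) cross=-18.837
  mode - wants cross < 0 → take C=(7.4737,-1.6179) (cross=-18.837)
ex = (C−B)/|BC| = (0.9451,-0.3268); ey = (0.3268,0.9451)
P = B + 2.02·ex + -1.09·ey = (1.4658,-0.6940)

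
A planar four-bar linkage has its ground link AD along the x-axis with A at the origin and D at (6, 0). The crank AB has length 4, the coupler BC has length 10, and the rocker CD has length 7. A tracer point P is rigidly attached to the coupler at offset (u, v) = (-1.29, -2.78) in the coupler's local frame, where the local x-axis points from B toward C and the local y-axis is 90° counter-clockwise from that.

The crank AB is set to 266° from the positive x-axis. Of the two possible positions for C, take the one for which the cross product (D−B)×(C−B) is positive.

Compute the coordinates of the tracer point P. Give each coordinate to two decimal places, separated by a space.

2.13 -5.88

A=(0,0), D=(6.00,0)
B = A + 4.00·(cos266°, sin266°) = (-0.2790, -3.9903)
|BD| = 7.4396
circle(B,10.00) ∩ circle(D,7.00): a=7.1474, h=6.9939
  candidates: C₊=(2.0022,5.7461) cross=52.032; C₋=(9.5045,-6.0596) cross=-52.032
  mode + wants cross > 0 → take C=(2.0022,5.7461) (cross=52.032)
ex = (C−B)/|BC| = (0.2281,0.9736); ey = (-0.9736,0.2281)
P = B + -1.29·ex + -2.78·ey = (2.1334,-5.8804)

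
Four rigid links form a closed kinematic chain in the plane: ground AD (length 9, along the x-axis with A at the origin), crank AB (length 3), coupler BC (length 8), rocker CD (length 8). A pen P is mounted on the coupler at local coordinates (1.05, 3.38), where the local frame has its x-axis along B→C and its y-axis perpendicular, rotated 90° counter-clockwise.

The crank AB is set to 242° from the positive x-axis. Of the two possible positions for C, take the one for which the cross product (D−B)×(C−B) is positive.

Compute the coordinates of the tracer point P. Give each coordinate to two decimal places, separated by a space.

-3.90 -0.14

A=(0,0), D=(9.00,0)
B = A + 3.00·(cos242°, sin242°) = (-1.4084, -2.6488)
|BD| = 10.7402
circle(B,8.00) ∩ circle(D,8.00): a=5.3701, h=5.9298
  candidates: C₊=(2.3333,4.4222) cross=63.687; C₋=(5.2582,-7.0710) cross=-63.687
  mode + wants cross > 0 → take C=(2.3333,4.4222) (cross=63.687)
ex = (C−B)/|BC| = (0.4677,0.8839); ey = (-0.8839,0.4677)
P = B + 1.05·ex + 3.38·ey = (-3.9048,-0.1399)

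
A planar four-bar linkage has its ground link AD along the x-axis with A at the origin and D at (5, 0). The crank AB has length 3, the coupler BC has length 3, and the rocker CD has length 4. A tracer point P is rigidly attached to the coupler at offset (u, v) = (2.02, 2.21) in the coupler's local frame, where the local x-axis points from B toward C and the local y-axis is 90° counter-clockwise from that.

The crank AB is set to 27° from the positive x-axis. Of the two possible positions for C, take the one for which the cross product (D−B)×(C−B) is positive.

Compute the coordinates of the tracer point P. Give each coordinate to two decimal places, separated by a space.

A=(0,0), D=(5.00,0)
B = A + 3.00·(cos27°, sin27°) = (2.6730, 1.3620)
|BD| = 2.6963
circle(B,3.00) ∩ circle(D,4.00): a=0.0500, h=2.9996
  candidates: C₊=(4.2314,3.9255) cross=8.088; C₋=(1.2010,-1.2521) cross=-8.088
  mode + wants cross > 0 → take C=(4.2314,3.9255) (cross=8.088)
ex = (C−B)/|BC| = (0.5195,0.8545); ey = (-0.8545,0.5195)
P = B + 2.02·ex + 2.21·ey = (1.8339,4.2361)

1.83 4.24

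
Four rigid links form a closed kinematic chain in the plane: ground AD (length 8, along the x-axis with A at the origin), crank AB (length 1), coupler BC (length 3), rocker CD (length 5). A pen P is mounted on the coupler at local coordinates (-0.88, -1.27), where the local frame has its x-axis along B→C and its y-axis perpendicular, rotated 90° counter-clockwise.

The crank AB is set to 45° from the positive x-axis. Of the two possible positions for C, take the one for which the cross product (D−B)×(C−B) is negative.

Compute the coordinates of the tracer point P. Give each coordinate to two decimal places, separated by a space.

A=(0,0), D=(8.00,0)
B = A + 1.00·(cos45°, sin45°) = (0.7071, 0.7071)
|BD| = 7.3271
circle(B,3.00) ∩ circle(D,5.00): a=2.5717, h=1.5448
  candidates: C₊=(3.4159,1.9965) cross=11.319; C₋=(3.1177,-1.0786) cross=-11.319
  mode - wants cross < 0 → take C=(3.1177,-1.0786) (cross=-11.319)
ex = (C−B)/|BC| = (0.8035,-0.5952); ey = (0.5952,0.8035)
P = B + -0.88·ex + -1.27·ey = (-0.7560,0.2104)

-0.76 0.21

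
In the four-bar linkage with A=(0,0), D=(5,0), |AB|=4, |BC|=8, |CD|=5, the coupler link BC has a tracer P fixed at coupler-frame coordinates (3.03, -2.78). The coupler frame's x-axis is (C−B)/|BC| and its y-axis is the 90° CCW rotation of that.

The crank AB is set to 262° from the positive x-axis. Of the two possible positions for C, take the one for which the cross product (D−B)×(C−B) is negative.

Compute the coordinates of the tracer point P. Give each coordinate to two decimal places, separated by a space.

2.33 -6.89

A=(0,0), D=(5.00,0)
B = A + 4.00·(cos262°, sin262°) = (-0.5567, -3.9611)
|BD| = 6.8240
circle(B,8.00) ∩ circle(D,5.00): a=6.2696, h=4.9692
  candidates: C₊=(1.6641,3.7245) cross=33.910; C₋=(7.4329,-4.3682) cross=-33.910
  mode - wants cross < 0 → take C=(7.4329,-4.3682) (cross=-33.910)
ex = (C−B)/|BC| = (0.9987,-0.0509); ey = (0.0509,0.9987)
P = B + 3.03·ex + -2.78·ey = (2.3279,-6.8917)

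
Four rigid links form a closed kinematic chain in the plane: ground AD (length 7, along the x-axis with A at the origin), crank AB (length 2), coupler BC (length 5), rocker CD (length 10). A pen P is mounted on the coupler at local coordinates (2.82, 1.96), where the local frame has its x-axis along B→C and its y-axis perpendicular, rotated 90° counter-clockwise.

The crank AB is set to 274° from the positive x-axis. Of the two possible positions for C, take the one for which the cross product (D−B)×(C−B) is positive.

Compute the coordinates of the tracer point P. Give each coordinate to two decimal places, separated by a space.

-3.10 -0.85

A=(0,0), D=(7.00,0)
B = A + 2.00·(cos274°, sin274°) = (0.1395, -1.9951)
|BD| = 7.1447
circle(B,5.00) ∩ circle(D,10.00): a=-1.6763, h=4.7106
  candidates: C₊=(-2.7855,2.0600) cross=33.656; C₋=(-0.1547,-6.9865) cross=-33.656
  mode + wants cross > 0 → take C=(-2.7855,2.0600) (cross=33.656)
ex = (C−B)/|BC| = (-0.5850,0.8110); ey = (-0.8110,-0.5850)
P = B + 2.82·ex + 1.96·ey = (-3.0998,-0.8546)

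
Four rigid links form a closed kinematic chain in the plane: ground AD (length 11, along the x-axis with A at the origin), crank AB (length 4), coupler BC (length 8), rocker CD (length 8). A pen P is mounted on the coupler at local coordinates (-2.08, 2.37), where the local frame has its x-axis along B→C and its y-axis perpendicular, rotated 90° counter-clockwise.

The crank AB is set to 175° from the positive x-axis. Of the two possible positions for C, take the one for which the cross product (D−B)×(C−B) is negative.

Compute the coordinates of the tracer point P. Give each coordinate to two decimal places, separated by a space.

A=(0,0), D=(11.00,0)
B = A + 4.00·(cos175°, sin175°) = (-3.9848, 0.3486)
|BD| = 14.9888
circle(B,8.00) ∩ circle(D,8.00): a=7.4944, h=2.7989
  candidates: C₊=(3.5727,2.9724) cross=41.952; C₋=(3.4425,-2.6238) cross=-41.952
  mode - wants cross < 0 → take C=(3.4425,-2.6238) (cross=-41.952)
ex = (C−B)/|BC| = (0.9284,-0.3716); ey = (0.3716,0.9284)
P = B + -2.08·ex + 2.37·ey = (-5.0353,3.3218)

-5.04 3.32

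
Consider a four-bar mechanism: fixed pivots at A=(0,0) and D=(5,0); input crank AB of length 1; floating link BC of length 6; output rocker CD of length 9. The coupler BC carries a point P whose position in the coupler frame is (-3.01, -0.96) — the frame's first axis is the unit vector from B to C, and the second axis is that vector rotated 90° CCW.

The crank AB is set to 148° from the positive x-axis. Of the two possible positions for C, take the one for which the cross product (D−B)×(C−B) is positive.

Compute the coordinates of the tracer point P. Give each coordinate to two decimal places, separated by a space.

A=(0,0), D=(5.00,0)
B = A + 1.00·(cos148°, sin148°) = (-0.8480, 0.5299)
|BD| = 5.8720
circle(B,6.00) ∩ circle(D,9.00): a=-0.8957, h=5.9328
  candidates: C₊=(-1.2047,6.5193) cross=34.837; C₋=(-2.2755,-5.2978) cross=-34.837
  mode + wants cross > 0 → take C=(-1.2047,6.5193) (cross=34.837)
ex = (C−B)/|BC| = (-0.0594,0.9982); ey = (-0.9982,-0.0594)
P = B + -3.01·ex + -0.96·ey = (0.2892,-2.4177)

0.29 -2.42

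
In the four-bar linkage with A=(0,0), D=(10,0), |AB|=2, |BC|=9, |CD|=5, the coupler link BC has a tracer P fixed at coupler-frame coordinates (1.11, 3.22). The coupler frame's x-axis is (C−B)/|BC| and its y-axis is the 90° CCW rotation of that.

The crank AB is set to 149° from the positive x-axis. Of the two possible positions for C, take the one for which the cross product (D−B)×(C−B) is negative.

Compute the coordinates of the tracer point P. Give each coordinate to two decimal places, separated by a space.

0.79 3.33

A=(0,0), D=(10.00,0)
B = A + 2.00·(cos149°, sin149°) = (-1.7143, 1.0301)
|BD| = 11.7595
circle(B,9.00) ∩ circle(D,5.00): a=8.2608, h=3.5720
  candidates: C₊=(6.8276,3.8647) cross=42.005; C₋=(6.2018,-3.2518) cross=-42.005
  mode - wants cross < 0 → take C=(6.2018,-3.2518) (cross=-42.005)
ex = (C−B)/|BC| = (0.8796,-0.4758); ey = (0.4758,0.8796)
P = B + 1.11·ex + 3.22·ey = (0.7939,3.3342)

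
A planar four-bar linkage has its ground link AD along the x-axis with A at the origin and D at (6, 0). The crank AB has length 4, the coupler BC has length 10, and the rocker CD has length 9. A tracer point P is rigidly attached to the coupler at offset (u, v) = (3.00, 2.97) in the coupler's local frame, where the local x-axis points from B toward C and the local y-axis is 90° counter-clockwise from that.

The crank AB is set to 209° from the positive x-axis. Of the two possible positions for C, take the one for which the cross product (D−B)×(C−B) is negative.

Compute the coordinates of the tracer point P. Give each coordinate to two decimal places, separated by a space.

A=(0,0), D=(6.00,0)
B = A + 4.00·(cos209°, sin209°) = (-3.4985, -1.9392)
|BD| = 9.6944
circle(B,10.00) ∩ circle(D,9.00): a=5.8272, h=8.1268
  candidates: C₊=(0.5852,7.1889) cross=78.784; C₋=(3.8365,-8.7361) cross=-78.784
  mode - wants cross < 0 → take C=(3.8365,-8.7361) (cross=-78.784)
ex = (C−B)/|BC| = (0.7335,-0.6797); ey = (0.6797,0.7335)
P = B + 3.00·ex + 2.97·ey = (0.7207,-1.7998)

0.72 -1.80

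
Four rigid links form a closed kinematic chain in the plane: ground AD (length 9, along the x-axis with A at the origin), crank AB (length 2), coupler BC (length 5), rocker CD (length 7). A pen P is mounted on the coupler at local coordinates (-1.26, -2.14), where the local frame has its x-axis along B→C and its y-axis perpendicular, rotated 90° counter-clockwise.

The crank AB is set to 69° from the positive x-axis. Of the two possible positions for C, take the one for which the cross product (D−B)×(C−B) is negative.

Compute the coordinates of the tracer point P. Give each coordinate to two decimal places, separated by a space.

A=(0,0), D=(9.00,0)
B = A + 2.00·(cos69°, sin69°) = (0.7167, 1.8672)
|BD| = 8.4911
circle(B,5.00) ∩ circle(D,7.00): a=2.8323, h=4.1204
  candidates: C₊=(4.3858,5.2639) cross=34.987; C₋=(2.5736,-2.7752) cross=-34.987
  mode - wants cross < 0 → take C=(2.5736,-2.7752) (cross=-34.987)
ex = (C−B)/|BC| = (0.3714,-0.9285); ey = (0.9285,0.3714)
P = B + -1.26·ex + -2.14·ey = (-1.7382,2.2423)

-1.74 2.24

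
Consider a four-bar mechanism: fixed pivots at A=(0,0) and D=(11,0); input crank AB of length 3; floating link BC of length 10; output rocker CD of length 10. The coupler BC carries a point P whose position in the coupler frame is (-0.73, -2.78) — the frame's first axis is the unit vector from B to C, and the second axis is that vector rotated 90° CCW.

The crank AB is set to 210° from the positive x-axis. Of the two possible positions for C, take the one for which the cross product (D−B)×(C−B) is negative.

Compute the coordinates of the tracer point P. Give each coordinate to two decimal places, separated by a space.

A=(0,0), D=(11.00,0)
B = A + 3.00·(cos210°, sin210°) = (-2.5981, -1.5000)
|BD| = 13.6806
circle(B,10.00) ∩ circle(D,10.00): a=6.8403, h=7.2946
  candidates: C₊=(3.4012,6.5006) cross=99.794; C₋=(5.0008,-8.0006) cross=-99.794
  mode - wants cross < 0 → take C=(5.0008,-8.0006) (cross=-99.794)
ex = (C−B)/|BC| = (0.7599,-0.6501); ey = (0.6501,0.7599)
P = B + -0.73·ex + -2.78·ey = (-4.9600,-3.1379)

-4.96 -3.14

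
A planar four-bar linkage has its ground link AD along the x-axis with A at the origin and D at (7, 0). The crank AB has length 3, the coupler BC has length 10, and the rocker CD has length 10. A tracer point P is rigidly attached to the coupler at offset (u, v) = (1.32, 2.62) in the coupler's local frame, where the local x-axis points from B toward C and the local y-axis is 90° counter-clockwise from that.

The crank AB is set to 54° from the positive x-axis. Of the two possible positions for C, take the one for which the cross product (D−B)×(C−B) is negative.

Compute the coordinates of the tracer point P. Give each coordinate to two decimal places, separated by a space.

4.17 0.75

A=(0,0), D=(7.00,0)
B = A + 3.00·(cos54°, sin54°) = (1.7634, 2.4271)
|BD| = 5.7717
circle(B,10.00) ∩ circle(D,10.00): a=2.8859, h=9.5745
  candidates: C₊=(8.4078,9.9004) cross=55.262; C₋=(0.3555,-7.4734) cross=-55.262
  mode - wants cross < 0 → take C=(0.3555,-7.4734) (cross=-55.262)
ex = (C−B)/|BC| = (-0.1408,-0.9900); ey = (0.9900,-0.1408)
P = B + 1.32·ex + 2.62·ey = (4.1714,0.7513)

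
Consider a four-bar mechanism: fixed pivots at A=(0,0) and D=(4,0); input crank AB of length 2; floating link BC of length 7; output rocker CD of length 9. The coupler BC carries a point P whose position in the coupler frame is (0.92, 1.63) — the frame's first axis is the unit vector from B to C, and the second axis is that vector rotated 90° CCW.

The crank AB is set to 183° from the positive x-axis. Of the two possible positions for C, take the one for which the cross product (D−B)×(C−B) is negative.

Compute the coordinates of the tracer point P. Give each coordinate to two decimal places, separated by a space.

A=(0,0), D=(4.00,0)
B = A + 2.00·(cos183°, sin183°) = (-1.9973, -0.1047)
|BD| = 5.9982
circle(B,7.00) ∩ circle(D,9.00): a=0.3316, h=6.9921
  candidates: C₊=(-1.7877,6.8922) cross=41.940; C₋=(-1.5437,-7.0900) cross=-41.940
  mode - wants cross < 0 → take C=(-1.5437,-7.0900) (cross=-41.940)
ex = (C−B)/|BC| = (0.0648,-0.9979); ey = (0.9979,0.0648)
P = B + 0.92·ex + 1.63·ey = (-0.3111,-0.9171)

-0.31 -0.92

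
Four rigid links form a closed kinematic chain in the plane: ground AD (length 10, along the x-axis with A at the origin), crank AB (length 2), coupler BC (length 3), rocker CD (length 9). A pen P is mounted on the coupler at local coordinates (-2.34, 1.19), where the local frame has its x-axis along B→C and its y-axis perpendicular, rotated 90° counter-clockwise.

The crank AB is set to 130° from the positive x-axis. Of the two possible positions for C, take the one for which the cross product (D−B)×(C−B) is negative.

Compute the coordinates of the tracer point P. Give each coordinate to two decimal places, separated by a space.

A=(0,0), D=(10.00,0)
B = A + 2.00·(cos130°, sin130°) = (-1.2856, 1.5321)
|BD| = 11.3891
circle(B,3.00) ∩ circle(D,9.00): a=2.5336, h=1.6065
  candidates: C₊=(1.4411,2.7831) cross=18.296; C₋=(1.0089,-0.4006) cross=-18.296
  mode - wants cross < 0 → take C=(1.0089,-0.4006) (cross=-18.296)
ex = (C−B)/|BC| = (0.7648,-0.6442); ey = (0.6442,0.7648)
P = B + -2.34·ex + 1.19·ey = (-2.3086,3.9497)

-2.31 3.95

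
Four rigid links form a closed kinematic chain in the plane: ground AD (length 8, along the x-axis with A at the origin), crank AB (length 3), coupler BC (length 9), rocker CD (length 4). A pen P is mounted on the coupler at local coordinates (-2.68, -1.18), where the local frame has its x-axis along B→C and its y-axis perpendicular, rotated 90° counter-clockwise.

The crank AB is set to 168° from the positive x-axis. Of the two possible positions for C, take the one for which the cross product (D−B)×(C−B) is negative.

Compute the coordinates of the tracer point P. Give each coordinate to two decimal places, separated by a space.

-5.86 0.61

A=(0,0), D=(8.00,0)
B = A + 3.00·(cos168°, sin168°) = (-2.9344, 0.6237)
|BD| = 10.9522
circle(B,9.00) ∩ circle(D,4.00): a=8.4435, h=3.1155
  candidates: C₊=(5.6728,3.2533) cross=34.122; C₋=(5.3180,-2.9676) cross=-34.122
  mode - wants cross < 0 → take C=(5.3180,-2.9676) (cross=-34.122)
ex = (C−B)/|BC| = (0.9169,-0.3990); ey = (0.3990,0.9169)
P = B + -2.68·ex + -1.18·ey = (-5.8627,0.6112)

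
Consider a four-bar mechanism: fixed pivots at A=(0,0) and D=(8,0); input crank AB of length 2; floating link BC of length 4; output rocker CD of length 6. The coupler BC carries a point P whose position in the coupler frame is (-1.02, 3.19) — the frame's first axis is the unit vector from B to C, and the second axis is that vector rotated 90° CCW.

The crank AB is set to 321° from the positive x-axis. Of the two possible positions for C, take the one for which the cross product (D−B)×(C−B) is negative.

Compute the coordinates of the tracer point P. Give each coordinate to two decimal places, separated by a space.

3.48 1.48

A=(0,0), D=(8.00,0)
B = A + 2.00·(cos321°, sin321°) = (1.5543, -1.2586)
|BD| = 6.5674
circle(B,4.00) ∩ circle(D,6.00): a=1.7611, h=3.5915
  candidates: C₊=(2.5944,2.6038) cross=23.587; C₋=(3.9710,-4.4460) cross=-23.587
  mode - wants cross < 0 → take C=(3.9710,-4.4460) (cross=-23.587)
ex = (C−B)/|BC| = (0.6042,-0.7968); ey = (0.7968,0.6042)
P = B + -1.02·ex + 3.19·ey = (3.4800,1.4815)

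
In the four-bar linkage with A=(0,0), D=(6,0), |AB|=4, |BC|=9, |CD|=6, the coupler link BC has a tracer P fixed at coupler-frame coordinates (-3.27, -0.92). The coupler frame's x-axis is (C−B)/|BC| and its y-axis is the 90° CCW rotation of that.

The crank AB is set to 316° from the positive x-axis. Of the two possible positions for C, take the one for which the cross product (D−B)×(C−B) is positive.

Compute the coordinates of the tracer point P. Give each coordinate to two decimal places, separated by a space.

A=(0,0), D=(6.00,0)
B = A + 4.00·(cos316°, sin316°) = (2.8774, -2.7786)
|BD| = 4.1799
circle(B,9.00) ∩ circle(D,6.00): a=7.4728, h=5.0156
  candidates: C₊=(5.1258,5.9360) cross=20.965; C₋=(11.7942,-1.5580) cross=-20.965
  mode + wants cross > 0 → take C=(5.1258,5.9360) (cross=20.965)
ex = (C−B)/|BC| = (0.2498,0.9683); ey = (-0.9683,0.2498)
P = B + -3.27·ex + -0.92·ey = (2.9512,-6.1748)

2.95 -6.17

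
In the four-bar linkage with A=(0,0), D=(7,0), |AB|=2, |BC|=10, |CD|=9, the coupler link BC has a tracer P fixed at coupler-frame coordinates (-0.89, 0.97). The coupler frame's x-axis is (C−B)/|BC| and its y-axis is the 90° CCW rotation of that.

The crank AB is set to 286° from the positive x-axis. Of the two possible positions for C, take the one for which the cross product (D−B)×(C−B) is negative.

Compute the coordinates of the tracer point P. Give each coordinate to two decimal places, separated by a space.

0.60 -0.61

A=(0,0), D=(7.00,0)
B = A + 2.00·(cos286°, sin286°) = (0.5513, -1.9225)
|BD| = 6.7292
circle(B,10.00) ∩ circle(D,9.00): a=4.7764, h=8.7856
  candidates: C₊=(2.6185,7.8615) cross=59.120; C₋=(7.6386,-8.9773) cross=-59.120
  mode - wants cross < 0 → take C=(7.6386,-8.9773) (cross=-59.120)
ex = (C−B)/|BC| = (0.7087,-0.7055); ey = (0.7055,0.7087)
P = B + -0.89·ex + 0.97·ey = (0.6048,-0.6072)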